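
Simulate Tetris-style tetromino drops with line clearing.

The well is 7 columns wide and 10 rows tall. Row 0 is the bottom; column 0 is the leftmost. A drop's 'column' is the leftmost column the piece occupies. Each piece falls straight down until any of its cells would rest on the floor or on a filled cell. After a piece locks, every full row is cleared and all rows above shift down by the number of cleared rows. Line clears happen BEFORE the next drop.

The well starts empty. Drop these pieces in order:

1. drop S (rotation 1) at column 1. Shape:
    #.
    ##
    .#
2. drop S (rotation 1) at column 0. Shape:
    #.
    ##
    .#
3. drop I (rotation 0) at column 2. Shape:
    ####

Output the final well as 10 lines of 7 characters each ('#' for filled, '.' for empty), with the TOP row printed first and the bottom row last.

Answer: .......
.......
.......
.......
#......
##.....
.#.....
.#####.
.##....
..#....

Derivation:
Drop 1: S rot1 at col 1 lands with bottom-row=0; cleared 0 line(s) (total 0); column heights now [0 3 2 0 0 0 0], max=3
Drop 2: S rot1 at col 0 lands with bottom-row=3; cleared 0 line(s) (total 0); column heights now [6 5 2 0 0 0 0], max=6
Drop 3: I rot0 at col 2 lands with bottom-row=2; cleared 0 line(s) (total 0); column heights now [6 5 3 3 3 3 0], max=6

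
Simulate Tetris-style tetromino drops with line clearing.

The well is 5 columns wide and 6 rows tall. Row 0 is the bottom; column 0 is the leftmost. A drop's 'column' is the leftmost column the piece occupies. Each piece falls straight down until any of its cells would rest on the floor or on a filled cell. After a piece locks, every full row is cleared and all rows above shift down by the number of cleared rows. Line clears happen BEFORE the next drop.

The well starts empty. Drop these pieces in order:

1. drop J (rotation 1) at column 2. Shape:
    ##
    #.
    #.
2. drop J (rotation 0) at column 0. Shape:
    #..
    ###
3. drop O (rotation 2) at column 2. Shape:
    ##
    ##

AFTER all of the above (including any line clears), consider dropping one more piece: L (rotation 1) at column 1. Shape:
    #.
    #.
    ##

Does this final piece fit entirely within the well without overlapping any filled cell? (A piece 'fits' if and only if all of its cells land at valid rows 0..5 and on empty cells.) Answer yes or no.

Answer: no

Derivation:
Drop 1: J rot1 at col 2 lands with bottom-row=0; cleared 0 line(s) (total 0); column heights now [0 0 3 3 0], max=3
Drop 2: J rot0 at col 0 lands with bottom-row=3; cleared 0 line(s) (total 0); column heights now [5 4 4 3 0], max=5
Drop 3: O rot2 at col 2 lands with bottom-row=4; cleared 0 line(s) (total 0); column heights now [5 4 6 6 0], max=6
Test piece L rot1 at col 1 (width 2): heights before test = [5 4 6 6 0]; fits = False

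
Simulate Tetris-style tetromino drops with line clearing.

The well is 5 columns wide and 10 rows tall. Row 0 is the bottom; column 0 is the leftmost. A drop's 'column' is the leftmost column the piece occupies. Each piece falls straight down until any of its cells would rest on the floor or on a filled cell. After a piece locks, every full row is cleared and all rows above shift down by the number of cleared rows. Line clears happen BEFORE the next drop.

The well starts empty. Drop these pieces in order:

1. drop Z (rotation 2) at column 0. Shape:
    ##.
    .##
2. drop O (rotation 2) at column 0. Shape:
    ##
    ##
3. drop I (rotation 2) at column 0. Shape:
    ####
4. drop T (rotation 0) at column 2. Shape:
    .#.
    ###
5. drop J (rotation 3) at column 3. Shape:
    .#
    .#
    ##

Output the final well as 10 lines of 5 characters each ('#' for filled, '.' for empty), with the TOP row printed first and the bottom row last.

Answer: ....#
....#
...##
...#.
..###
####.
##...
##...
##...
.##..

Derivation:
Drop 1: Z rot2 at col 0 lands with bottom-row=0; cleared 0 line(s) (total 0); column heights now [2 2 1 0 0], max=2
Drop 2: O rot2 at col 0 lands with bottom-row=2; cleared 0 line(s) (total 0); column heights now [4 4 1 0 0], max=4
Drop 3: I rot2 at col 0 lands with bottom-row=4; cleared 0 line(s) (total 0); column heights now [5 5 5 5 0], max=5
Drop 4: T rot0 at col 2 lands with bottom-row=5; cleared 0 line(s) (total 0); column heights now [5 5 6 7 6], max=7
Drop 5: J rot3 at col 3 lands with bottom-row=7; cleared 0 line(s) (total 0); column heights now [5 5 6 8 10], max=10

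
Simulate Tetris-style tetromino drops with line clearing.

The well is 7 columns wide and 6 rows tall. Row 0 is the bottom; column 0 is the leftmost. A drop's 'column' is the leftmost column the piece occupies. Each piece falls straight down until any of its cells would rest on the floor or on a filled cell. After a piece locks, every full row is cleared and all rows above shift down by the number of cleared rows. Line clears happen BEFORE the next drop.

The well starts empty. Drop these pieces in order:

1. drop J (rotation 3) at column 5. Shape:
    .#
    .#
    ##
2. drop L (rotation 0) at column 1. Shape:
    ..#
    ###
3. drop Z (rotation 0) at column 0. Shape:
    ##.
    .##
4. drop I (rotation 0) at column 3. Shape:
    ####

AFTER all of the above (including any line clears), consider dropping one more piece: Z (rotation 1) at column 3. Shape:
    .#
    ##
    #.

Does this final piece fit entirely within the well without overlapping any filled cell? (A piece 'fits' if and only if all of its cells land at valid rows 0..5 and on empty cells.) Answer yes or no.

Answer: no

Derivation:
Drop 1: J rot3 at col 5 lands with bottom-row=0; cleared 0 line(s) (total 0); column heights now [0 0 0 0 0 1 3], max=3
Drop 2: L rot0 at col 1 lands with bottom-row=0; cleared 0 line(s) (total 0); column heights now [0 1 1 2 0 1 3], max=3
Drop 3: Z rot0 at col 0 lands with bottom-row=1; cleared 0 line(s) (total 0); column heights now [3 3 2 2 0 1 3], max=3
Drop 4: I rot0 at col 3 lands with bottom-row=3; cleared 0 line(s) (total 0); column heights now [3 3 2 4 4 4 4], max=4
Test piece Z rot1 at col 3 (width 2): heights before test = [3 3 2 4 4 4 4]; fits = False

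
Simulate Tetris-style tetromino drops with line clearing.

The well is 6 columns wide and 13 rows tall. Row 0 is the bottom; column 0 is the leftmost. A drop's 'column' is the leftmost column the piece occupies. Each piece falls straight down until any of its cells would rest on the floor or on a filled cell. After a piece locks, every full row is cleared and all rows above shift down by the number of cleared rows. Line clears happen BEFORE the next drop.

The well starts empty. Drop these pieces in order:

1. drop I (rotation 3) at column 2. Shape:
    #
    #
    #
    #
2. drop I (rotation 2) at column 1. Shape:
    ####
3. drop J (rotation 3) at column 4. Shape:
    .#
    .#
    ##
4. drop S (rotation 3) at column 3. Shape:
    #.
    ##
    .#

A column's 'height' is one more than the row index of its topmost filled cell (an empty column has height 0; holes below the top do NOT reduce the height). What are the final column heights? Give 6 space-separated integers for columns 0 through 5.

Drop 1: I rot3 at col 2 lands with bottom-row=0; cleared 0 line(s) (total 0); column heights now [0 0 4 0 0 0], max=4
Drop 2: I rot2 at col 1 lands with bottom-row=4; cleared 0 line(s) (total 0); column heights now [0 5 5 5 5 0], max=5
Drop 3: J rot3 at col 4 lands with bottom-row=5; cleared 0 line(s) (total 0); column heights now [0 5 5 5 6 8], max=8
Drop 4: S rot3 at col 3 lands with bottom-row=6; cleared 0 line(s) (total 0); column heights now [0 5 5 9 8 8], max=9

Answer: 0 5 5 9 8 8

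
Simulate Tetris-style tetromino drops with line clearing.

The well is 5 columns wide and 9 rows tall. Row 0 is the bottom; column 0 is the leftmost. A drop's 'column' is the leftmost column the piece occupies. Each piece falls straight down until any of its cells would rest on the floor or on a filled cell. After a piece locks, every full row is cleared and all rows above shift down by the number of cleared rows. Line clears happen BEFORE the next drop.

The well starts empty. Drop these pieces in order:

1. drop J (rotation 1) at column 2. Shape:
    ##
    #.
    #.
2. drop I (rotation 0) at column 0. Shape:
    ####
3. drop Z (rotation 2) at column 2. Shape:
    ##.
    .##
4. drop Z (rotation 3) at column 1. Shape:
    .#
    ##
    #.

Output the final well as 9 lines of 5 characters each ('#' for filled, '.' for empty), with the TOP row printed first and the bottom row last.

Drop 1: J rot1 at col 2 lands with bottom-row=0; cleared 0 line(s) (total 0); column heights now [0 0 3 3 0], max=3
Drop 2: I rot0 at col 0 lands with bottom-row=3; cleared 0 line(s) (total 0); column heights now [4 4 4 4 0], max=4
Drop 3: Z rot2 at col 2 lands with bottom-row=4; cleared 0 line(s) (total 0); column heights now [4 4 6 6 5], max=6
Drop 4: Z rot3 at col 1 lands with bottom-row=5; cleared 0 line(s) (total 0); column heights now [4 7 8 6 5], max=8

Answer: .....
..#..
.##..
.###.
...##
####.
..##.
..#..
..#..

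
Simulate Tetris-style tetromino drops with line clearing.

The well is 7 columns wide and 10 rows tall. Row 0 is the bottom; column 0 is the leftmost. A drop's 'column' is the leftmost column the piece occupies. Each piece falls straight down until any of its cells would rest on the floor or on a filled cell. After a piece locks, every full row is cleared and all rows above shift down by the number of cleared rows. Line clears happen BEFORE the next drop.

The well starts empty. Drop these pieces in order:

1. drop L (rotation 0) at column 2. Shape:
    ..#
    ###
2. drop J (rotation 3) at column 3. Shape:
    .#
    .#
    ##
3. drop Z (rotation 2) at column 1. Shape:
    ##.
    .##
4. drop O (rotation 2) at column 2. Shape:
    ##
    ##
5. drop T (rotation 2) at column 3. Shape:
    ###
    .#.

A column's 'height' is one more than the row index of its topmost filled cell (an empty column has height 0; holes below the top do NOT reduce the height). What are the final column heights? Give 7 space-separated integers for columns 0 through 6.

Answer: 0 5 7 8 8 8 0

Derivation:
Drop 1: L rot0 at col 2 lands with bottom-row=0; cleared 0 line(s) (total 0); column heights now [0 0 1 1 2 0 0], max=2
Drop 2: J rot3 at col 3 lands with bottom-row=2; cleared 0 line(s) (total 0); column heights now [0 0 1 3 5 0 0], max=5
Drop 3: Z rot2 at col 1 lands with bottom-row=3; cleared 0 line(s) (total 0); column heights now [0 5 5 4 5 0 0], max=5
Drop 4: O rot2 at col 2 lands with bottom-row=5; cleared 0 line(s) (total 0); column heights now [0 5 7 7 5 0 0], max=7
Drop 5: T rot2 at col 3 lands with bottom-row=6; cleared 0 line(s) (total 0); column heights now [0 5 7 8 8 8 0], max=8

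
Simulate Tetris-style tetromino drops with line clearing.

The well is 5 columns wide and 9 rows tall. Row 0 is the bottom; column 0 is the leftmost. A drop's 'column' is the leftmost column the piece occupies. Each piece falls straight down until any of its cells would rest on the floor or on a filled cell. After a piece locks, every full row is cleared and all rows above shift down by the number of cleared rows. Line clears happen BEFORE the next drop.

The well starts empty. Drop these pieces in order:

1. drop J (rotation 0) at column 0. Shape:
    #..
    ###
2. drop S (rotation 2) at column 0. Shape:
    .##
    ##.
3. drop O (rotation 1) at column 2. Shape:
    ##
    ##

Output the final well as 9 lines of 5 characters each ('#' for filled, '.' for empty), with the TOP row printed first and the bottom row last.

Answer: .....
.....
.....
..##.
..##.
.##..
##...
#....
###..

Derivation:
Drop 1: J rot0 at col 0 lands with bottom-row=0; cleared 0 line(s) (total 0); column heights now [2 1 1 0 0], max=2
Drop 2: S rot2 at col 0 lands with bottom-row=2; cleared 0 line(s) (total 0); column heights now [3 4 4 0 0], max=4
Drop 3: O rot1 at col 2 lands with bottom-row=4; cleared 0 line(s) (total 0); column heights now [3 4 6 6 0], max=6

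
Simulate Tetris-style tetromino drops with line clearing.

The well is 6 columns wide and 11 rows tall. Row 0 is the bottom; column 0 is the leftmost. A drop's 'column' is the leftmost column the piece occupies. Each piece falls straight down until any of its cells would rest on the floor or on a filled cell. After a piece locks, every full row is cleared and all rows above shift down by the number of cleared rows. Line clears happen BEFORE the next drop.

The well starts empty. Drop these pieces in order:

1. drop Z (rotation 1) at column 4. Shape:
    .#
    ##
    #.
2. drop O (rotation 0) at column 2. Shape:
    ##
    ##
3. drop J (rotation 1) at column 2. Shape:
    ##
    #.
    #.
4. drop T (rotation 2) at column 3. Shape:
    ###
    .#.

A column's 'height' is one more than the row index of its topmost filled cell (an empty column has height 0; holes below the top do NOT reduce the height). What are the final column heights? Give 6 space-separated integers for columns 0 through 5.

Answer: 0 0 5 6 6 6

Derivation:
Drop 1: Z rot1 at col 4 lands with bottom-row=0; cleared 0 line(s) (total 0); column heights now [0 0 0 0 2 3], max=3
Drop 2: O rot0 at col 2 lands with bottom-row=0; cleared 0 line(s) (total 0); column heights now [0 0 2 2 2 3], max=3
Drop 3: J rot1 at col 2 lands with bottom-row=2; cleared 0 line(s) (total 0); column heights now [0 0 5 5 2 3], max=5
Drop 4: T rot2 at col 3 lands with bottom-row=4; cleared 0 line(s) (total 0); column heights now [0 0 5 6 6 6], max=6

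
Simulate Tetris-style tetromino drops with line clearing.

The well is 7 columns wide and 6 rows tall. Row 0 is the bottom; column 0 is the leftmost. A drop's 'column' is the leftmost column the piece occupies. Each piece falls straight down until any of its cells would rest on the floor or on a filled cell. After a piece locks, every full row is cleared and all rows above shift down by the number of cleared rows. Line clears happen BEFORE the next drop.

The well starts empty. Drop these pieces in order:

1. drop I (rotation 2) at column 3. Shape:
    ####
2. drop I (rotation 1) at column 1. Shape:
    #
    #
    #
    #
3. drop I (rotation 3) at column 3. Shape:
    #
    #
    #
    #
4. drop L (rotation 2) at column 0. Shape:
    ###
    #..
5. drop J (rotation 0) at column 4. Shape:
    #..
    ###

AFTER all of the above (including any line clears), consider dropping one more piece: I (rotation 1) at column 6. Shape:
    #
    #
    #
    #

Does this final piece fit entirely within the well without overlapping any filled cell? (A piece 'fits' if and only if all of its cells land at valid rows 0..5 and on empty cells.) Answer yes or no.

Drop 1: I rot2 at col 3 lands with bottom-row=0; cleared 0 line(s) (total 0); column heights now [0 0 0 1 1 1 1], max=1
Drop 2: I rot1 at col 1 lands with bottom-row=0; cleared 0 line(s) (total 0); column heights now [0 4 0 1 1 1 1], max=4
Drop 3: I rot3 at col 3 lands with bottom-row=1; cleared 0 line(s) (total 0); column heights now [0 4 0 5 1 1 1], max=5
Drop 4: L rot2 at col 0 lands with bottom-row=3; cleared 0 line(s) (total 0); column heights now [5 5 5 5 1 1 1], max=5
Drop 5: J rot0 at col 4 lands with bottom-row=1; cleared 0 line(s) (total 0); column heights now [5 5 5 5 3 2 2], max=5
Test piece I rot1 at col 6 (width 1): heights before test = [5 5 5 5 3 2 2]; fits = True

Answer: yes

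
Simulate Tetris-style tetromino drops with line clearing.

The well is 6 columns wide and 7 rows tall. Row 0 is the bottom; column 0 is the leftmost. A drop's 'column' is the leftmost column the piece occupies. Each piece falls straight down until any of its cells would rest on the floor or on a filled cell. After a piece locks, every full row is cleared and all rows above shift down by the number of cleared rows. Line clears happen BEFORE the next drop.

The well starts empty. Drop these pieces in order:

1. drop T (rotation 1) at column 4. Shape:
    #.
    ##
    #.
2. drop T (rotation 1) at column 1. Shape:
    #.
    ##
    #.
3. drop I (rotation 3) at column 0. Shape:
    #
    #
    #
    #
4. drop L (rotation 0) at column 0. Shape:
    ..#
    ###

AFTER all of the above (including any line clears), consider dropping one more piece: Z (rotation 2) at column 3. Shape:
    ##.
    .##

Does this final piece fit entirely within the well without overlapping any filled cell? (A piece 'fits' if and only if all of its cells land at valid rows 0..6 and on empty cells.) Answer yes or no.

Answer: yes

Derivation:
Drop 1: T rot1 at col 4 lands with bottom-row=0; cleared 0 line(s) (total 0); column heights now [0 0 0 0 3 2], max=3
Drop 2: T rot1 at col 1 lands with bottom-row=0; cleared 0 line(s) (total 0); column heights now [0 3 2 0 3 2], max=3
Drop 3: I rot3 at col 0 lands with bottom-row=0; cleared 0 line(s) (total 0); column heights now [4 3 2 0 3 2], max=4
Drop 4: L rot0 at col 0 lands with bottom-row=4; cleared 0 line(s) (total 0); column heights now [5 5 6 0 3 2], max=6
Test piece Z rot2 at col 3 (width 3): heights before test = [5 5 6 0 3 2]; fits = True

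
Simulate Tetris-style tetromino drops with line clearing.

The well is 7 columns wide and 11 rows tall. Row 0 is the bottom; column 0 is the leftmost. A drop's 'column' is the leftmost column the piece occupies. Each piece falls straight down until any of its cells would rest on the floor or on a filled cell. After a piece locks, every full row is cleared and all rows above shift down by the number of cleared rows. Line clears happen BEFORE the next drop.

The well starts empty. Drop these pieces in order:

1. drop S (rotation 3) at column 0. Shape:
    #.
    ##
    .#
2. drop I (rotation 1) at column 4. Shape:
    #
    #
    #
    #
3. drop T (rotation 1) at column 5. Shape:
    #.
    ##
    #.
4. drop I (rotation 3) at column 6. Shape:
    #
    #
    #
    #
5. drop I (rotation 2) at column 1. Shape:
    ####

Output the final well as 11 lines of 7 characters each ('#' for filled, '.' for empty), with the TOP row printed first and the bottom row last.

Drop 1: S rot3 at col 0 lands with bottom-row=0; cleared 0 line(s) (total 0); column heights now [3 2 0 0 0 0 0], max=3
Drop 2: I rot1 at col 4 lands with bottom-row=0; cleared 0 line(s) (total 0); column heights now [3 2 0 0 4 0 0], max=4
Drop 3: T rot1 at col 5 lands with bottom-row=0; cleared 0 line(s) (total 0); column heights now [3 2 0 0 4 3 2], max=4
Drop 4: I rot3 at col 6 lands with bottom-row=2; cleared 0 line(s) (total 0); column heights now [3 2 0 0 4 3 6], max=6
Drop 5: I rot2 at col 1 lands with bottom-row=4; cleared 0 line(s) (total 0); column heights now [3 5 5 5 5 3 6], max=6

Answer: .......
.......
.......
.......
.......
......#
.####.#
....#.#
#...###
##..###
.#..##.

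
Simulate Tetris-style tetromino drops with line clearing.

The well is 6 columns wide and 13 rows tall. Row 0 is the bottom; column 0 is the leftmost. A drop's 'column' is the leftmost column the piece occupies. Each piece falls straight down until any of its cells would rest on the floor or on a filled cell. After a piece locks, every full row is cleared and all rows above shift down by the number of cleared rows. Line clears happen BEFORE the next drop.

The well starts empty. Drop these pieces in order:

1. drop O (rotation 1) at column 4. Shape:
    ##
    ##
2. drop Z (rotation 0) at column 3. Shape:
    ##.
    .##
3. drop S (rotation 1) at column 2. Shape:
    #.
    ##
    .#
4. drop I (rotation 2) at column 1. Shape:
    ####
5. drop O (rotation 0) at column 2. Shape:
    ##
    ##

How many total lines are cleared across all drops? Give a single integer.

Answer: 0

Derivation:
Drop 1: O rot1 at col 4 lands with bottom-row=0; cleared 0 line(s) (total 0); column heights now [0 0 0 0 2 2], max=2
Drop 2: Z rot0 at col 3 lands with bottom-row=2; cleared 0 line(s) (total 0); column heights now [0 0 0 4 4 3], max=4
Drop 3: S rot1 at col 2 lands with bottom-row=4; cleared 0 line(s) (total 0); column heights now [0 0 7 6 4 3], max=7
Drop 4: I rot2 at col 1 lands with bottom-row=7; cleared 0 line(s) (total 0); column heights now [0 8 8 8 8 3], max=8
Drop 5: O rot0 at col 2 lands with bottom-row=8; cleared 0 line(s) (total 0); column heights now [0 8 10 10 8 3], max=10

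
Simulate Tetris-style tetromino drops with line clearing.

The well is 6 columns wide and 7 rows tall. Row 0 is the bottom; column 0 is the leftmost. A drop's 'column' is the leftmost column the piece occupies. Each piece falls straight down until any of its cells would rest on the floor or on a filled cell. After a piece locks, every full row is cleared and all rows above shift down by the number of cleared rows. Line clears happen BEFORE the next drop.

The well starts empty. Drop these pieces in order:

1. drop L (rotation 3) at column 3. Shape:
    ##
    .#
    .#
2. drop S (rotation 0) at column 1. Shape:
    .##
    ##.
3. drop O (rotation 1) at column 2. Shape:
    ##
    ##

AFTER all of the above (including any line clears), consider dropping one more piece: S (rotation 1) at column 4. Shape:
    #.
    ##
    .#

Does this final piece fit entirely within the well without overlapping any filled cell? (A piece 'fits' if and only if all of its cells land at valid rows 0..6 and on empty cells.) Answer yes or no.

Drop 1: L rot3 at col 3 lands with bottom-row=0; cleared 0 line(s) (total 0); column heights now [0 0 0 3 3 0], max=3
Drop 2: S rot0 at col 1 lands with bottom-row=2; cleared 0 line(s) (total 0); column heights now [0 3 4 4 3 0], max=4
Drop 3: O rot1 at col 2 lands with bottom-row=4; cleared 0 line(s) (total 0); column heights now [0 3 6 6 3 0], max=6
Test piece S rot1 at col 4 (width 2): heights before test = [0 3 6 6 3 0]; fits = True

Answer: yes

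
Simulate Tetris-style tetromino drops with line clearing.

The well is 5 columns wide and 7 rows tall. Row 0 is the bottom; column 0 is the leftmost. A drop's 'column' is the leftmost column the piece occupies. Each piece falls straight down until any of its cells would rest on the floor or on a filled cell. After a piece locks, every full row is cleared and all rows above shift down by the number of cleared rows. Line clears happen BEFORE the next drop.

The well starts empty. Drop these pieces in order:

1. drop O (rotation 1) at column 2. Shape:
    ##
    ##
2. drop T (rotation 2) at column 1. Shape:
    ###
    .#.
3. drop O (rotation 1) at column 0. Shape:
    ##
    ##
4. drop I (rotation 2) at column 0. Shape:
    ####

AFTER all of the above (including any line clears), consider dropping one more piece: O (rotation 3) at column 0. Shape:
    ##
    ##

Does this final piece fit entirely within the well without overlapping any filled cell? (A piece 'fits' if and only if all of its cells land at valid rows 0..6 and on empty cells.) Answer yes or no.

Drop 1: O rot1 at col 2 lands with bottom-row=0; cleared 0 line(s) (total 0); column heights now [0 0 2 2 0], max=2
Drop 2: T rot2 at col 1 lands with bottom-row=2; cleared 0 line(s) (total 0); column heights now [0 4 4 4 0], max=4
Drop 3: O rot1 at col 0 lands with bottom-row=4; cleared 0 line(s) (total 0); column heights now [6 6 4 4 0], max=6
Drop 4: I rot2 at col 0 lands with bottom-row=6; cleared 0 line(s) (total 0); column heights now [7 7 7 7 0], max=7
Test piece O rot3 at col 0 (width 2): heights before test = [7 7 7 7 0]; fits = False

Answer: no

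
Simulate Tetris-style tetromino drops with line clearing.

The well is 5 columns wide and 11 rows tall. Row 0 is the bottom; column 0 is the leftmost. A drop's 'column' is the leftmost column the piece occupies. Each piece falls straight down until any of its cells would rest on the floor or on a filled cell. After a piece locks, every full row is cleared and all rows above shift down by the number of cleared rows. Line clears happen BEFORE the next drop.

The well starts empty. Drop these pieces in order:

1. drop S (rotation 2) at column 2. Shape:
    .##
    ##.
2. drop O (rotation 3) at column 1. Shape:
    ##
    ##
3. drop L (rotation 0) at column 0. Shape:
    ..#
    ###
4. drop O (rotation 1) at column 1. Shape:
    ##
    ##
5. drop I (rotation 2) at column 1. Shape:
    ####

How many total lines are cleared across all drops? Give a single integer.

Answer: 0

Derivation:
Drop 1: S rot2 at col 2 lands with bottom-row=0; cleared 0 line(s) (total 0); column heights now [0 0 1 2 2], max=2
Drop 2: O rot3 at col 1 lands with bottom-row=1; cleared 0 line(s) (total 0); column heights now [0 3 3 2 2], max=3
Drop 3: L rot0 at col 0 lands with bottom-row=3; cleared 0 line(s) (total 0); column heights now [4 4 5 2 2], max=5
Drop 4: O rot1 at col 1 lands with bottom-row=5; cleared 0 line(s) (total 0); column heights now [4 7 7 2 2], max=7
Drop 5: I rot2 at col 1 lands with bottom-row=7; cleared 0 line(s) (total 0); column heights now [4 8 8 8 8], max=8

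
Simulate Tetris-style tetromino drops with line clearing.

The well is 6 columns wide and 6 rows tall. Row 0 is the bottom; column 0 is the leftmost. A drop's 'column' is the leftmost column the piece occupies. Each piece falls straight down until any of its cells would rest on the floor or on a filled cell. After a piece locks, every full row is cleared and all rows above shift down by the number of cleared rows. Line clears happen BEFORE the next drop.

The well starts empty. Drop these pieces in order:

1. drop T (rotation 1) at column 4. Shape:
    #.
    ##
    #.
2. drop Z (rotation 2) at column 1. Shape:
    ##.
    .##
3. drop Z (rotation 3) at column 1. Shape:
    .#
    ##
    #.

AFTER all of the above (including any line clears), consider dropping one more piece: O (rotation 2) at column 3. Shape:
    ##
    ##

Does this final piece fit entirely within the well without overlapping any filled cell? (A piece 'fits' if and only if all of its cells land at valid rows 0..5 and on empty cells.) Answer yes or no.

Drop 1: T rot1 at col 4 lands with bottom-row=0; cleared 0 line(s) (total 0); column heights now [0 0 0 0 3 2], max=3
Drop 2: Z rot2 at col 1 lands with bottom-row=0; cleared 0 line(s) (total 0); column heights now [0 2 2 1 3 2], max=3
Drop 3: Z rot3 at col 1 lands with bottom-row=2; cleared 0 line(s) (total 0); column heights now [0 4 5 1 3 2], max=5
Test piece O rot2 at col 3 (width 2): heights before test = [0 4 5 1 3 2]; fits = True

Answer: yes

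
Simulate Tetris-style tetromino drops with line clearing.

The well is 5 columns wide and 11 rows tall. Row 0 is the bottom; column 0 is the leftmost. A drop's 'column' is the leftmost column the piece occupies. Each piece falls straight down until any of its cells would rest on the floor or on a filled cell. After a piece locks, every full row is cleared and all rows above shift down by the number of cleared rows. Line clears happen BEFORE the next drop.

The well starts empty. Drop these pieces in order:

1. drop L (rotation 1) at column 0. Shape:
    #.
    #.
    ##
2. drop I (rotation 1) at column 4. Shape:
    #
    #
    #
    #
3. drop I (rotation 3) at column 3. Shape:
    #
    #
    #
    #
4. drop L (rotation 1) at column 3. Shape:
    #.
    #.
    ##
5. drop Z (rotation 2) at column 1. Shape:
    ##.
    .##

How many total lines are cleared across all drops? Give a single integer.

Drop 1: L rot1 at col 0 lands with bottom-row=0; cleared 0 line(s) (total 0); column heights now [3 1 0 0 0], max=3
Drop 2: I rot1 at col 4 lands with bottom-row=0; cleared 0 line(s) (total 0); column heights now [3 1 0 0 4], max=4
Drop 3: I rot3 at col 3 lands with bottom-row=0; cleared 0 line(s) (total 0); column heights now [3 1 0 4 4], max=4
Drop 4: L rot1 at col 3 lands with bottom-row=4; cleared 0 line(s) (total 0); column heights now [3 1 0 7 5], max=7
Drop 5: Z rot2 at col 1 lands with bottom-row=7; cleared 0 line(s) (total 0); column heights now [3 9 9 8 5], max=9

Answer: 0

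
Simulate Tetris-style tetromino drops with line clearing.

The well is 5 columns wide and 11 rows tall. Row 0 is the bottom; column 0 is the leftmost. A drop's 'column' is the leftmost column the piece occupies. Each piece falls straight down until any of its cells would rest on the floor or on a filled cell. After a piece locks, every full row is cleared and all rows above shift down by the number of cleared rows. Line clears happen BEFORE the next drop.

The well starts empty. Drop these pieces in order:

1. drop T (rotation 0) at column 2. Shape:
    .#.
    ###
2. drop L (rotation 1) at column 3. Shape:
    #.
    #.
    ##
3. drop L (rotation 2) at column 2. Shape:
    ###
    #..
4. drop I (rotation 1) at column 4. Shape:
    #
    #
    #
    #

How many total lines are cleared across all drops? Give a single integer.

Drop 1: T rot0 at col 2 lands with bottom-row=0; cleared 0 line(s) (total 0); column heights now [0 0 1 2 1], max=2
Drop 2: L rot1 at col 3 lands with bottom-row=2; cleared 0 line(s) (total 0); column heights now [0 0 1 5 3], max=5
Drop 3: L rot2 at col 2 lands with bottom-row=4; cleared 0 line(s) (total 0); column heights now [0 0 6 6 6], max=6
Drop 4: I rot1 at col 4 lands with bottom-row=6; cleared 0 line(s) (total 0); column heights now [0 0 6 6 10], max=10

Answer: 0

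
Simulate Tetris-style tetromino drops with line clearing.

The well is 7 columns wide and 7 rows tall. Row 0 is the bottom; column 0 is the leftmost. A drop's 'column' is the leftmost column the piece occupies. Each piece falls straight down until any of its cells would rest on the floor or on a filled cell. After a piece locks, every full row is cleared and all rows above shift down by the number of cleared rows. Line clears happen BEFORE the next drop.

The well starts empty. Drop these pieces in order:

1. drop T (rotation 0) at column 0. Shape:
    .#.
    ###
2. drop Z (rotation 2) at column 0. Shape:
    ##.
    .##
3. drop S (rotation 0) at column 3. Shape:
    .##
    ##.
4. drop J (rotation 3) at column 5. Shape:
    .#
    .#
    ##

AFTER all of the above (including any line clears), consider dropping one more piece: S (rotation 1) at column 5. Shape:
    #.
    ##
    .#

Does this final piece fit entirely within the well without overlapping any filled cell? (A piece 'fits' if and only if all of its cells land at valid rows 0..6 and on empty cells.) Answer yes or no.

Drop 1: T rot0 at col 0 lands with bottom-row=0; cleared 0 line(s) (total 0); column heights now [1 2 1 0 0 0 0], max=2
Drop 2: Z rot2 at col 0 lands with bottom-row=2; cleared 0 line(s) (total 0); column heights now [4 4 3 0 0 0 0], max=4
Drop 3: S rot0 at col 3 lands with bottom-row=0; cleared 0 line(s) (total 0); column heights now [4 4 3 1 2 2 0], max=4
Drop 4: J rot3 at col 5 lands with bottom-row=2; cleared 0 line(s) (total 0); column heights now [4 4 3 1 2 3 5], max=5
Test piece S rot1 at col 5 (width 2): heights before test = [4 4 3 1 2 3 5]; fits = False

Answer: no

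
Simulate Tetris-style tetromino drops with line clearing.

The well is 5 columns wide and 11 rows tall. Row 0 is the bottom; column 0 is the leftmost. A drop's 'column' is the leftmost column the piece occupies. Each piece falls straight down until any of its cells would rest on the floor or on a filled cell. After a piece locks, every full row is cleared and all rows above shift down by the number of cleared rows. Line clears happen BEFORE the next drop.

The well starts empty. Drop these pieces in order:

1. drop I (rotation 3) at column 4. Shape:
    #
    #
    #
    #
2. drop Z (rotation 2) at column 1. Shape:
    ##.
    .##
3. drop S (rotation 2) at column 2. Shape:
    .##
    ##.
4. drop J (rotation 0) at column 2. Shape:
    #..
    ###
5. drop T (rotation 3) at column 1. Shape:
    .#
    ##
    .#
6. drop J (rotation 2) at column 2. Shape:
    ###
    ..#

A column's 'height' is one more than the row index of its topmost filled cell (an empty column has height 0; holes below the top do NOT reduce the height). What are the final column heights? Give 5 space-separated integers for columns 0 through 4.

Drop 1: I rot3 at col 4 lands with bottom-row=0; cleared 0 line(s) (total 0); column heights now [0 0 0 0 4], max=4
Drop 2: Z rot2 at col 1 lands with bottom-row=0; cleared 0 line(s) (total 0); column heights now [0 2 2 1 4], max=4
Drop 3: S rot2 at col 2 lands with bottom-row=3; cleared 0 line(s) (total 0); column heights now [0 2 4 5 5], max=5
Drop 4: J rot0 at col 2 lands with bottom-row=5; cleared 0 line(s) (total 0); column heights now [0 2 7 6 6], max=7
Drop 5: T rot3 at col 1 lands with bottom-row=7; cleared 0 line(s) (total 0); column heights now [0 9 10 6 6], max=10
Drop 6: J rot2 at col 2 lands with bottom-row=9; cleared 0 line(s) (total 0); column heights now [0 9 11 11 11], max=11

Answer: 0 9 11 11 11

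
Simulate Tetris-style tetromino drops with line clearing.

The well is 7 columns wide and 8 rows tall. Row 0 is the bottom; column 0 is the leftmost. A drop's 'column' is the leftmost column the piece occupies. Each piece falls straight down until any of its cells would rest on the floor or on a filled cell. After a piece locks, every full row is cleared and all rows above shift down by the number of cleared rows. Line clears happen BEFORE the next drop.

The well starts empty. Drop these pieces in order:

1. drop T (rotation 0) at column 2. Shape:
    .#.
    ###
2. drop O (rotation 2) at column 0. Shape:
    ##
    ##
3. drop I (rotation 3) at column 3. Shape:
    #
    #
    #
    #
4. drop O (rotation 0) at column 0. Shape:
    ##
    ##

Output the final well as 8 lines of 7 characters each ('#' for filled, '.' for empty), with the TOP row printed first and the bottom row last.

Answer: .......
.......
...#...
...#...
##.#...
##.#...
##.#...
#####..

Derivation:
Drop 1: T rot0 at col 2 lands with bottom-row=0; cleared 0 line(s) (total 0); column heights now [0 0 1 2 1 0 0], max=2
Drop 2: O rot2 at col 0 lands with bottom-row=0; cleared 0 line(s) (total 0); column heights now [2 2 1 2 1 0 0], max=2
Drop 3: I rot3 at col 3 lands with bottom-row=2; cleared 0 line(s) (total 0); column heights now [2 2 1 6 1 0 0], max=6
Drop 4: O rot0 at col 0 lands with bottom-row=2; cleared 0 line(s) (total 0); column heights now [4 4 1 6 1 0 0], max=6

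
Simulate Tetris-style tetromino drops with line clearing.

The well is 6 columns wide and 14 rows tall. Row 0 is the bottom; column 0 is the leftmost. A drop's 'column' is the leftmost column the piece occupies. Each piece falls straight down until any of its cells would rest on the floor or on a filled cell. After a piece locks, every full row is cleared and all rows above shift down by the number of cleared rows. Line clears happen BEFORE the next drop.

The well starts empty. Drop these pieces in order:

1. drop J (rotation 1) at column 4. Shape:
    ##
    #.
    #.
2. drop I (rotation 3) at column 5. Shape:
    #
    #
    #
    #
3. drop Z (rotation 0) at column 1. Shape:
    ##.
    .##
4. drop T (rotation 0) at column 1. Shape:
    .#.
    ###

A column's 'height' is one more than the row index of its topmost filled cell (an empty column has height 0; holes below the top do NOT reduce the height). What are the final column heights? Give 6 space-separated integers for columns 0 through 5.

Answer: 0 3 4 3 3 7

Derivation:
Drop 1: J rot1 at col 4 lands with bottom-row=0; cleared 0 line(s) (total 0); column heights now [0 0 0 0 3 3], max=3
Drop 2: I rot3 at col 5 lands with bottom-row=3; cleared 0 line(s) (total 0); column heights now [0 0 0 0 3 7], max=7
Drop 3: Z rot0 at col 1 lands with bottom-row=0; cleared 0 line(s) (total 0); column heights now [0 2 2 1 3 7], max=7
Drop 4: T rot0 at col 1 lands with bottom-row=2; cleared 0 line(s) (total 0); column heights now [0 3 4 3 3 7], max=7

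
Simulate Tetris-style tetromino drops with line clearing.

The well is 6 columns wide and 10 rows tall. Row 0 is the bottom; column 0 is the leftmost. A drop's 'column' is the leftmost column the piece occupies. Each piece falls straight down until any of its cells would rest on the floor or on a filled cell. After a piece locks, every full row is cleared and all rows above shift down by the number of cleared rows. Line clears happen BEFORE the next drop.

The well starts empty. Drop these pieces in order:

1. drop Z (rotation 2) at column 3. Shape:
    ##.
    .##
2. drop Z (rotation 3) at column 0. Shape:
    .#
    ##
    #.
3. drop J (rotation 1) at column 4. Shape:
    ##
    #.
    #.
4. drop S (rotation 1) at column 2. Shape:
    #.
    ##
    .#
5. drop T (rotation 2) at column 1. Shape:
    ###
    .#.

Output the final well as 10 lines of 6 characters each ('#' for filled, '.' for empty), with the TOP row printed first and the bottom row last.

Drop 1: Z rot2 at col 3 lands with bottom-row=0; cleared 0 line(s) (total 0); column heights now [0 0 0 2 2 1], max=2
Drop 2: Z rot3 at col 0 lands with bottom-row=0; cleared 0 line(s) (total 0); column heights now [2 3 0 2 2 1], max=3
Drop 3: J rot1 at col 4 lands with bottom-row=2; cleared 0 line(s) (total 0); column heights now [2 3 0 2 5 5], max=5
Drop 4: S rot1 at col 2 lands with bottom-row=2; cleared 0 line(s) (total 0); column heights now [2 3 5 4 5 5], max=5
Drop 5: T rot2 at col 1 lands with bottom-row=5; cleared 0 line(s) (total 0); column heights now [2 7 7 7 5 5], max=7

Answer: ......
......
......
.###..
..#...
..#.##
..###.
.#.##.
##.##.
#...##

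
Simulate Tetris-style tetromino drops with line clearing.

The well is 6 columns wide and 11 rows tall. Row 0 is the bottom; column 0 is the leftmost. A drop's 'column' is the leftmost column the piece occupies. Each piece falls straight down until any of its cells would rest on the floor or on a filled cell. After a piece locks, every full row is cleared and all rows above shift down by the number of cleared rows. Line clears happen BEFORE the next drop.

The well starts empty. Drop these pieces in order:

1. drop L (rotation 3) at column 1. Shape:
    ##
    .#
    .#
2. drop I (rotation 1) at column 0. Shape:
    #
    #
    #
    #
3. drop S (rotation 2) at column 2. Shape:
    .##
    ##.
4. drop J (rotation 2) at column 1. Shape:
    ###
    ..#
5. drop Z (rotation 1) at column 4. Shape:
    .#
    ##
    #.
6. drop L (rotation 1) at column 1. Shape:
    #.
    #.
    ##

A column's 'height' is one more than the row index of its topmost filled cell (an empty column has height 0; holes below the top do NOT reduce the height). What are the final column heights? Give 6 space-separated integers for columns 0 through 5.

Drop 1: L rot3 at col 1 lands with bottom-row=0; cleared 0 line(s) (total 0); column heights now [0 3 3 0 0 0], max=3
Drop 2: I rot1 at col 0 lands with bottom-row=0; cleared 0 line(s) (total 0); column heights now [4 3 3 0 0 0], max=4
Drop 3: S rot2 at col 2 lands with bottom-row=3; cleared 0 line(s) (total 0); column heights now [4 3 4 5 5 0], max=5
Drop 4: J rot2 at col 1 lands with bottom-row=5; cleared 0 line(s) (total 0); column heights now [4 7 7 7 5 0], max=7
Drop 5: Z rot1 at col 4 lands with bottom-row=5; cleared 0 line(s) (total 0); column heights now [4 7 7 7 7 8], max=8
Drop 6: L rot1 at col 1 lands with bottom-row=7; cleared 0 line(s) (total 0); column heights now [4 10 8 7 7 8], max=10

Answer: 4 10 8 7 7 8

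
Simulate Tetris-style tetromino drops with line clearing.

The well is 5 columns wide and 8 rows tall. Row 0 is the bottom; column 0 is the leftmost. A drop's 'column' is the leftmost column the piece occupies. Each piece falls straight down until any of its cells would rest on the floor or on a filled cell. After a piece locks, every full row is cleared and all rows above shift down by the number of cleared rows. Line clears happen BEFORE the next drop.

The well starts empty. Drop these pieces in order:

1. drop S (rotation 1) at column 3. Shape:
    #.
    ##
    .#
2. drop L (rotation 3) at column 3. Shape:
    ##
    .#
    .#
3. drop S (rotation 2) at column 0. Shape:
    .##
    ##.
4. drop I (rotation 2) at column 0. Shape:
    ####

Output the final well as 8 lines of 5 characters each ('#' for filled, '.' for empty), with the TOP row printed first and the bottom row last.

Drop 1: S rot1 at col 3 lands with bottom-row=0; cleared 0 line(s) (total 0); column heights now [0 0 0 3 2], max=3
Drop 2: L rot3 at col 3 lands with bottom-row=2; cleared 0 line(s) (total 0); column heights now [0 0 0 5 5], max=5
Drop 3: S rot2 at col 0 lands with bottom-row=0; cleared 0 line(s) (total 0); column heights now [1 2 2 5 5], max=5
Drop 4: I rot2 at col 0 lands with bottom-row=5; cleared 0 line(s) (total 0); column heights now [6 6 6 6 5], max=6

Answer: .....
.....
####.
...##
....#
...##
.####
##..#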